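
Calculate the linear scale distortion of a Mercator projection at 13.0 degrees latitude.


SF = 1 / cos(13.0) = 1 / 0.97437 = 1.026

1.026


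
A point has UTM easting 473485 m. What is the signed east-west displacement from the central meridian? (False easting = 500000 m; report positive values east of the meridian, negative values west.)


displacement = 473485 - 500000 = -26515 m

-26515 m


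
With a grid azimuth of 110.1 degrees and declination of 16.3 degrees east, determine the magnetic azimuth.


magnetic azimuth = grid azimuth - declination (east +ve)
mag_az = 110.1 - 16.3 = 93.8 degrees

93.8 degrees


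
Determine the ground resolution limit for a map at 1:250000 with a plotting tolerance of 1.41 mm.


ground = 1.41 mm * 250000 / 1000 = 352.5 m

352.5 m


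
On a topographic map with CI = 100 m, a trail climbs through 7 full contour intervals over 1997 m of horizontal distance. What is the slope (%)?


elevation change = 7 * 100 = 700 m
slope = 700 / 1997 * 100 = 35.1%

35.1%


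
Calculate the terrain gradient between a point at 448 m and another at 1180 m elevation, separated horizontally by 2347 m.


gradient = (1180 - 448) / 2347 = 732 / 2347 = 0.3119

0.3119


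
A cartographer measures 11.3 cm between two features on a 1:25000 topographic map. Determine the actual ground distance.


ground = 11.3 cm * 25000 / 100 = 2825.0 m = 2.825 km

2.825 km


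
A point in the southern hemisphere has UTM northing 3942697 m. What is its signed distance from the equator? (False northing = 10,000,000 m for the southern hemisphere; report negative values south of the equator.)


For southern: actual = 3942697 - 10000000 = -6057303 m

-6057303 m


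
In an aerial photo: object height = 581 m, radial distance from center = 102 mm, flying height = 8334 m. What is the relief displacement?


d = h * r / H = 581 * 102 / 8334 = 7.11 mm

7.11 mm


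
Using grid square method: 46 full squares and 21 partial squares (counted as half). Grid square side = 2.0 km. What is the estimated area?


effective squares = 46 + 21 * 0.5 = 56.5
area = 56.5 * 4.0 = 226.0 km^2

226.0 km^2


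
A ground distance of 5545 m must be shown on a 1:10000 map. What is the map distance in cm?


map_cm = 5545 * 100 / 10000 = 55.45 cm

55.45 cm


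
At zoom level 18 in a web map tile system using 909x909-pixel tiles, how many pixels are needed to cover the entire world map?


tiles per axis = 2^18 = 262144
total tiles = 262144^2 = 68719476736
pixels per axis = 262144 * 909 = 238288896
total pixels = 238288896^2 = 56781597956898816

56781597956898816 pixels


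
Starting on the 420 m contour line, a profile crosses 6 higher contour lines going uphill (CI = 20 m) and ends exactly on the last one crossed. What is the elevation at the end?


elevation = 420 + 6 * 20 = 540 m

540 m


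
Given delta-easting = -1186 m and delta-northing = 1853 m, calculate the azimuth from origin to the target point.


az = atan2(-1186, 1853) = -32.6 deg
adjusted to 0-360: 327.4 degrees

327.4 degrees


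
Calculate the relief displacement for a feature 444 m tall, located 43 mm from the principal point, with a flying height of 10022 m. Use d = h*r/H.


d = h * r / H = 444 * 43 / 10022 = 1.91 mm

1.91 mm


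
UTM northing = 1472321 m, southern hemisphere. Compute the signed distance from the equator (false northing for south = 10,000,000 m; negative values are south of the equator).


For southern: actual = 1472321 - 10000000 = -8527679 m

-8527679 m


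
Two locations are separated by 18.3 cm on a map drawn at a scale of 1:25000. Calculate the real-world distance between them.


ground = 18.3 cm * 25000 / 100 = 4575.0 m = 4.575 km

4.575 km


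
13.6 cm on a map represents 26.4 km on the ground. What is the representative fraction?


ground = 26.4 km = 2640000 cm; RF denominator = ground / map = 2640000 / 13.6 ≈ 194118; RF = 1:194118

1:194118


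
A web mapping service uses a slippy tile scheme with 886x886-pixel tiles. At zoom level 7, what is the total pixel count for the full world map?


tiles per axis = 2^7 = 128
total tiles = 128^2 = 16384
pixels per axis = 128 * 886 = 113408
total pixels = 113408^2 = 12861374464

12861374464 pixels


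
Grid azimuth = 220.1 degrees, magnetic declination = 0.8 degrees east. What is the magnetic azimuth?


magnetic azimuth = grid azimuth - declination (east +ve)
mag_az = 220.1 - 0.8 = 219.3 degrees

219.3 degrees


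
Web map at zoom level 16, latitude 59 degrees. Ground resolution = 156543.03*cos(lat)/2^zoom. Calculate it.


res = 156543.03 * cos(59) / 2^16 = 156543.03 * 0.51503807 / 65536 = 1.23 m/pixel

1.23 m/pixel


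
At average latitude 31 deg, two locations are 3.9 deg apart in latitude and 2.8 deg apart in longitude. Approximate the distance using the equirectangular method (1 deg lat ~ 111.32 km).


dlat_km = 3.9 * 111.32 = 434.148
dlon_km = 2.8 * 111.32 * cos(31) ≈ 267.176
dist = sqrt(434.148^2 + 267.176^2) ≈ 509.8 km

509.8 km


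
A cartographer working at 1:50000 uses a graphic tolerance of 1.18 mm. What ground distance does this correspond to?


ground = 1.18 mm * 50000 / 1000 = 59.0 m

59.0 m


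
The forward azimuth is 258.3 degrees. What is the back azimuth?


back azimuth = (258.3 + 180) mod 360 = 78.3 degrees

78.3 degrees


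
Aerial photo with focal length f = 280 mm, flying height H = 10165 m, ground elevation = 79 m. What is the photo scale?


scale = f / (H - h) = 280 mm / 10086 m = 280 / 10086000 = 1:36021

1:36021


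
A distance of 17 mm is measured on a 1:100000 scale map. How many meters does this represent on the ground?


ground = 17 mm * 100000 / 1000 = 1700.0 m

1700.0 m


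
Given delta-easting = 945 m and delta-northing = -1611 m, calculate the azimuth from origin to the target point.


az = atan2(945, -1611) = 149.6 deg
adjusted to 0-360: 149.6 degrees

149.6 degrees


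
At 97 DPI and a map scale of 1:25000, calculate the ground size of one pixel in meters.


pixel_cm = 2.54 / 97 ≈ 0.026186 cm
ground = pixel_cm * 25000 / 100 = 2.54 * 25000 / (97 * 100) = 63500 / 9700 ≈ 6.55 m

6.55 m


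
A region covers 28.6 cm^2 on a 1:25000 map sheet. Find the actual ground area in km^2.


ground_area = 28.6 * (25000/100)^2 = 1787500.0 m^2 = 1.7875 km^2 ≈ 1.788 km^2

1.788 km^2


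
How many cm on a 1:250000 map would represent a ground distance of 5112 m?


map_cm = 5112 * 100 / 250000 = 2.0448 cm ≈ 2.04 cm

2.04 cm


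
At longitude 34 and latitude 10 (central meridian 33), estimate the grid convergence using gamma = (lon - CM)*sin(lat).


gamma = (34 - 33) * sin(10) = 1 * 0.173648 = 0.174 degrees

0.174 degrees


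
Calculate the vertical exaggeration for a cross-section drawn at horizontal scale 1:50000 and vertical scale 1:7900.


VE = horizontal_scale / vertical_scale = 50000 / 7900 ≈ 6.3

6.3x


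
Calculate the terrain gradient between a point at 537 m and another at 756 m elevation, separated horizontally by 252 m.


gradient = (756 - 537) / 252 = 219 / 252 = 0.869

0.869


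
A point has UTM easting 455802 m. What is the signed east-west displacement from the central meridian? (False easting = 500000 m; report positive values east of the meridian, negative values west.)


displacement = 455802 - 500000 = -44198 m

-44198 m


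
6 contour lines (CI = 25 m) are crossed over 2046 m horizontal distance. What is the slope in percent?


elevation change = 6 * 25 = 150 m
slope = 150 / 2046 * 100 = 7.3%

7.3%


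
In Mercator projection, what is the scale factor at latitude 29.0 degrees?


SF = 1 / cos(29.0) = 1 / 0.87462 = 1.143

1.143


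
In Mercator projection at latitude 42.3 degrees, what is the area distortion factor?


area_distortion = 1/cos^2(42.3) = 1.828

1.828


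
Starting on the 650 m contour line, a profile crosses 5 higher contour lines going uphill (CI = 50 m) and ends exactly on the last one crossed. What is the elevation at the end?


elevation = 650 + 5 * 50 = 900 m

900 m


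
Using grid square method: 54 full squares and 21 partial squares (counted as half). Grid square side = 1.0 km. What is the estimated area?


effective squares = 54 + 21 * 0.5 = 64.5
area = 64.5 * 1.0 = 64.5 km^2

64.5 km^2


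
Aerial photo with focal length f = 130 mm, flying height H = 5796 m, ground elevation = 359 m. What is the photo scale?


scale = f / (H - h) = 130 mm / 5437 m = 130 / 5437000 = 1:41823

1:41823


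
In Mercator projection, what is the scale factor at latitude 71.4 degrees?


SF = 1 / cos(71.4) = 1 / 0.318959 = 3.135

3.135


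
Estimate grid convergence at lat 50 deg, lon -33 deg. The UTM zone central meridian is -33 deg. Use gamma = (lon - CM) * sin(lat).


gamma = (-33 - -33) * sin(50) = 0 * 0.766044 = 0.0 degrees

0.0 degrees


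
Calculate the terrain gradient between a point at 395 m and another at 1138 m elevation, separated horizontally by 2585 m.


gradient = (1138 - 395) / 2585 = 743 / 2585 = 0.2874

0.2874


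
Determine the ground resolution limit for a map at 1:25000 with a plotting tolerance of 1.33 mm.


ground = 1.33 mm * 25000 / 1000 = 33.25 m

33.25 m


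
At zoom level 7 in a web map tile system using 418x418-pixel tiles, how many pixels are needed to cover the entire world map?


tiles per axis = 2^7 = 128
total tiles = 128^2 = 16384
pixels per axis = 128 * 418 = 53504
total pixels = 53504^2 = 2862678016

2862678016 pixels


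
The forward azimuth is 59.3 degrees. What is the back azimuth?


back azimuth = (59.3 + 180) mod 360 = 239.3 degrees

239.3 degrees


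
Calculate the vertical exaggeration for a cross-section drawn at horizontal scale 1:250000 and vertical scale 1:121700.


VE = horizontal_scale / vertical_scale = 250000 / 121700 ≈ 2.1

2.1x


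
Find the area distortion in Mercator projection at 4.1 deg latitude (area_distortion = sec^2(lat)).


area_distortion = 1/cos^2(4.1) = 1.005

1.005


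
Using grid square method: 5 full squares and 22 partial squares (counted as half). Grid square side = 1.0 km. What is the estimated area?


effective squares = 5 + 22 * 0.5 = 16.0
area = 16.0 * 1.0 = 16.0 km^2

16.0 km^2


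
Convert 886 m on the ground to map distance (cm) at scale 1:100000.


map_cm = 886 * 100 / 100000 = 0.886 cm ≈ 0.89 cm

0.89 cm


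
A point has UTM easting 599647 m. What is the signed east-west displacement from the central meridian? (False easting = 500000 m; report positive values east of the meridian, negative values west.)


displacement = 599647 - 500000 = 99647 m

99647 m


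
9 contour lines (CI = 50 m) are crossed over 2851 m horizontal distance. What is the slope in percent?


elevation change = 9 * 50 = 450 m
slope = 450 / 2851 * 100 = 15.8%

15.8%


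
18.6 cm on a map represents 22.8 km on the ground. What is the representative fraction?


ground = 22.8 km = 2280000 cm; RF denominator = ground / map = 2280000 / 18.6 ≈ 122581; RF = 1:122581

1:122581


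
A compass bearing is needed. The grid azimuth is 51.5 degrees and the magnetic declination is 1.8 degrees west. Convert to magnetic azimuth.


magnetic azimuth = grid azimuth - declination (east +ve)
mag_az = 51.5 - -1.8 = 53.3 degrees

53.3 degrees


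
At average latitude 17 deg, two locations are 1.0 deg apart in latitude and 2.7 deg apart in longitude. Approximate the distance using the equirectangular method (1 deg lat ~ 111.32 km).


dlat_km = 1.0 * 111.32 = 111.32
dlon_km = 2.7 * 111.32 * cos(17) ≈ 287.431
dist = sqrt(111.32^2 + 287.431^2) ≈ 308.2 km

308.2 km


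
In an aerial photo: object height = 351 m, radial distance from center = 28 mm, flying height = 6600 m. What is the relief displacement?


d = h * r / H = 351 * 28 / 6600 = 1.49 mm

1.49 mm


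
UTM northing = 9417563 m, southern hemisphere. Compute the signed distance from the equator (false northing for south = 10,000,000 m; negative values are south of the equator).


For southern: actual = 9417563 - 10000000 = -582437 m

-582437 m


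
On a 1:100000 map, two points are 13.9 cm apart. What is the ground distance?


ground = 13.9 cm * 100000 / 100 = 13900.0 m = 13.9 km

13.9 km


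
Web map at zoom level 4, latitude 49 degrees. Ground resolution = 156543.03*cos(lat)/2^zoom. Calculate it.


res = 156543.03 * cos(49) / 2^4 = 156543.03 * 0.65605903 / 16 = 6418.84 m/pixel

6418.84 m/pixel


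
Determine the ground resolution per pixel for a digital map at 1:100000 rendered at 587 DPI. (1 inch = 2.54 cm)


pixel_cm = 2.54 / 587 ≈ 0.004327 cm
ground = pixel_cm * 100000 / 100 = 2.54 * 100000 / (587 * 100) = 254000 / 58700 ≈ 4.33 m

4.33 m


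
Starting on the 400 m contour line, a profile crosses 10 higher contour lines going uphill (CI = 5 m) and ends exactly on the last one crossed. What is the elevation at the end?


elevation = 400 + 10 * 5 = 450 m

450 m


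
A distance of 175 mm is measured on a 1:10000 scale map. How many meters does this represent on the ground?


ground = 175 mm * 10000 / 1000 = 1750.0 m

1750.0 m


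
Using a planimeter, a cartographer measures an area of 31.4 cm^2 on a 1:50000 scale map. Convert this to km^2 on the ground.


ground_area = 31.4 * (50000/100)^2 = 7850000.0 m^2 = 7.85 km^2

7.85 km^2


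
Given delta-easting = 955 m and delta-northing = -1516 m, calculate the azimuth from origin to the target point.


az = atan2(955, -1516) = 147.8 deg
adjusted to 0-360: 147.8 degrees

147.8 degrees


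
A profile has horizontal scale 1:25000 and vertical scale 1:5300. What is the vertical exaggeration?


VE = horizontal_scale / vertical_scale = 25000 / 5300 ≈ 4.7

4.7x


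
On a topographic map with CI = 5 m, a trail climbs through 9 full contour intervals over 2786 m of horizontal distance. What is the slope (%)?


elevation change = 9 * 5 = 45 m
slope = 45 / 2786 * 100 = 1.6%

1.6%


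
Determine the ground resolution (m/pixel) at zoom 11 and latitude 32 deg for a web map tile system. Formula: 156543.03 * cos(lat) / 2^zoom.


res = 156543.03 * cos(32) / 2^11 = 156543.03 * 0.8480481 / 2048 = 64.82 m/pixel

64.82 m/pixel


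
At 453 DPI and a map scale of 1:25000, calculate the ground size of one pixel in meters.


pixel_cm = 2.54 / 453 ≈ 0.005607 cm
ground = pixel_cm * 25000 / 100 = 2.54 * 25000 / (453 * 100) = 63500 / 45300 ≈ 1.4 m

1.4 m


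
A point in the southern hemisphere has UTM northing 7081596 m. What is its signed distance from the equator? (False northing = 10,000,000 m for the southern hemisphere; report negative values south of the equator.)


For southern: actual = 7081596 - 10000000 = -2918404 m

-2918404 m


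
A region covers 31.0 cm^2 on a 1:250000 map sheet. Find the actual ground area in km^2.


ground_area = 31.0 * (250000/100)^2 = 193750000.0 m^2 = 193.75 km^2

193.75 km^2


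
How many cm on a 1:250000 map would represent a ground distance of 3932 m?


map_cm = 3932 * 100 / 250000 = 1.5728 cm ≈ 1.57 cm

1.57 cm


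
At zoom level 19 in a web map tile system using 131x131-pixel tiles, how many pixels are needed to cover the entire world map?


tiles per axis = 2^19 = 524288
total tiles = 524288^2 = 274877906944
pixels per axis = 524288 * 131 = 68681728
total pixels = 68681728^2 = 4717179761065984

4717179761065984 pixels


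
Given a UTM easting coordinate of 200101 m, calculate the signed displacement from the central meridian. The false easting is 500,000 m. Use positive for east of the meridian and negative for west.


displacement = 200101 - 500000 = -299899 m

-299899 m


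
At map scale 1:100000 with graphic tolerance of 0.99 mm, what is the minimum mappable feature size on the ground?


ground = 0.99 mm * 100000 / 1000 = 99.0 m

99.0 m


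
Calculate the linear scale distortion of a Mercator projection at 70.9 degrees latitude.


SF = 1 / cos(70.9) = 1 / 0.327218 = 3.056

3.056


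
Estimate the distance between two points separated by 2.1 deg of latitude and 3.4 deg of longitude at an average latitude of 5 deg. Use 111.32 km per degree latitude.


dlat_km = 2.1 * 111.32 = 233.772
dlon_km = 3.4 * 111.32 * cos(5) ≈ 377.048
dist = sqrt(233.772^2 + 377.048^2) ≈ 443.6 km

443.6 km


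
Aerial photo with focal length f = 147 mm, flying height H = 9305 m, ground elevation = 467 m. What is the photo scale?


scale = f / (H - h) = 147 mm / 8838 m = 147 / 8838000 = 1:60122

1:60122


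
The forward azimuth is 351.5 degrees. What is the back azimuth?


back azimuth = (351.5 + 180) mod 360 = 171.5 degrees

171.5 degrees


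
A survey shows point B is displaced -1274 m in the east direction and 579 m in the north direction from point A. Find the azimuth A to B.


az = atan2(-1274, 579) = -65.6 deg
adjusted to 0-360: 294.4 degrees

294.4 degrees


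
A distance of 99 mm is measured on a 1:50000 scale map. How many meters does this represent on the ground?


ground = 99 mm * 50000 / 1000 = 4950.0 m

4950.0 m


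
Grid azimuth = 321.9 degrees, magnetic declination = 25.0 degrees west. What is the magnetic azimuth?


magnetic azimuth = grid azimuth - declination (east +ve)
mag_az = 321.9 - -25.0 = 346.9 degrees

346.9 degrees


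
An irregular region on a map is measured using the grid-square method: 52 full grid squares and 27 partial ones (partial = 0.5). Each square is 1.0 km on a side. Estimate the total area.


effective squares = 52 + 27 * 0.5 = 65.5
area = 65.5 * 1.0 = 65.5 km^2

65.5 km^2


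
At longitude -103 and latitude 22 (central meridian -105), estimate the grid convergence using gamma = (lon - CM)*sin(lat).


gamma = (-103 - -105) * sin(22) = 2 * 0.374607 = 0.749 degrees

0.749 degrees


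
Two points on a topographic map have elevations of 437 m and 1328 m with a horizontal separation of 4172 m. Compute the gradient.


gradient = (1328 - 437) / 4172 = 891 / 4172 = 0.2136

0.2136


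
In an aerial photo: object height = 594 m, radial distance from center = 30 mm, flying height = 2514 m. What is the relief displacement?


d = h * r / H = 594 * 30 / 2514 = 7.09 mm

7.09 mm


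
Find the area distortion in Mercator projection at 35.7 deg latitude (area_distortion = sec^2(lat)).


area_distortion = 1/cos^2(35.7) = 1.516

1.516


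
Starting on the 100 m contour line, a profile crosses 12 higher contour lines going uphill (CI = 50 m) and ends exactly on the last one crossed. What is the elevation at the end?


elevation = 100 + 12 * 50 = 700 m

700 m


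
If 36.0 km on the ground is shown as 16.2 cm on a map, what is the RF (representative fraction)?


ground = 36.0 km = 3600000 cm; RF denominator = ground / map = 3600000 / 16.2 ≈ 222222; RF = 1:222222

1:222222


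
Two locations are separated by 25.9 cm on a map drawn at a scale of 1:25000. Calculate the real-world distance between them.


ground = 25.9 cm * 25000 / 100 = 6475.0 m = 6.475 km

6.475 km


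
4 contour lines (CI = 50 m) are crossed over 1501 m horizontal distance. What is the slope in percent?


elevation change = 4 * 50 = 200 m
slope = 200 / 1501 * 100 = 13.3%

13.3%


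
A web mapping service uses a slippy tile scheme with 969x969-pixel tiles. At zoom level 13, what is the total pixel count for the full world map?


tiles per axis = 2^13 = 8192
total tiles = 8192^2 = 67108864
pixels per axis = 8192 * 969 = 7938048
total pixels = 7938048^2 = 63012606050304

63012606050304 pixels


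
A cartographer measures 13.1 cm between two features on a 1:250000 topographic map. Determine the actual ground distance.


ground = 13.1 cm * 250000 / 100 = 32750.0 m = 32.75 km

32.75 km


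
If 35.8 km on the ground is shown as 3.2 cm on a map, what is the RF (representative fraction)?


ground = 35.8 km = 3580000 cm; RF denominator = ground / map = 3580000 / 3.2 = 1118750; RF = 1:1118750

1:1118750


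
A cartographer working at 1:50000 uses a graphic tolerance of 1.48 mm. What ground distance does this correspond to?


ground = 1.48 mm * 50000 / 1000 = 74.0 m

74.0 m


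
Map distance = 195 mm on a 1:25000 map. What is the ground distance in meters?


ground = 195 mm * 25000 / 1000 = 4875.0 m

4875.0 m


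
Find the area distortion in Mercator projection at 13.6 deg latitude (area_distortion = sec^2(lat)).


area_distortion = 1/cos^2(13.6) = 1.059

1.059


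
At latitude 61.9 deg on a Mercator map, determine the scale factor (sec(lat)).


SF = 1 / cos(61.9) = 1 / 0.471012 = 2.123

2.123


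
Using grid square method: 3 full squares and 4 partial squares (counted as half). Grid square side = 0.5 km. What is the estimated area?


effective squares = 3 + 4 * 0.5 = 5.0
area = 5.0 * 0.25 = 1.25 km^2

1.25 km^2


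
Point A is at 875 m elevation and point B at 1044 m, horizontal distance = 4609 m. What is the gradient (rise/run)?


gradient = (1044 - 875) / 4609 = 169 / 4609 = 0.0367

0.0367


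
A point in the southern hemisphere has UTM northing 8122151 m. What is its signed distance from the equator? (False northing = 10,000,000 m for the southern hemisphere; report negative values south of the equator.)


For southern: actual = 8122151 - 10000000 = -1877849 m

-1877849 m


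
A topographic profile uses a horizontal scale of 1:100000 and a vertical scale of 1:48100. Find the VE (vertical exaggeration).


VE = horizontal_scale / vertical_scale = 100000 / 48100 ≈ 2.1

2.1x


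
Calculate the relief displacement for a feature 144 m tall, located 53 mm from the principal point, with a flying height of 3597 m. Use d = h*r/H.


d = h * r / H = 144 * 53 / 3597 = 2.12 mm

2.12 mm


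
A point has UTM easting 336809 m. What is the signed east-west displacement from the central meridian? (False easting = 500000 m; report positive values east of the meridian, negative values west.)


displacement = 336809 - 500000 = -163191 m

-163191 m


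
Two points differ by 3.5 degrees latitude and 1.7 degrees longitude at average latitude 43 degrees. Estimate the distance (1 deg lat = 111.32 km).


dlat_km = 3.5 * 111.32 = 389.62
dlon_km = 1.7 * 111.32 * cos(43) ≈ 138.404
dist = sqrt(389.62^2 + 138.404^2) ≈ 413.5 km

413.5 km


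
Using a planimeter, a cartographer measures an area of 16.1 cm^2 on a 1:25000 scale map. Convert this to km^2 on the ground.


ground_area = 16.1 * (25000/100)^2 = 1006250.0 m^2 = 1.00625 km^2 ≈ 1.006 km^2

1.006 km^2


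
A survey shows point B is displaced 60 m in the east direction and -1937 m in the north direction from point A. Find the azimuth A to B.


az = atan2(60, -1937) = 178.2 deg
adjusted to 0-360: 178.2 degrees

178.2 degrees


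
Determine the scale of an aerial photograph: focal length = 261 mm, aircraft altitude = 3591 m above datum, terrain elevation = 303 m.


scale = f / (H - h) = 261 mm / 3288 m = 261 / 3288000 = 1:12598

1:12598


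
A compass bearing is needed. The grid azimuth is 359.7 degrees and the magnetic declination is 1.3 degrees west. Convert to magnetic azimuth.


magnetic azimuth = grid azimuth - declination (east +ve)
mag_az = 359.7 - -1.3 = 1.0 degrees

1.0 degrees


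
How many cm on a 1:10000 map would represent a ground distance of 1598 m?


map_cm = 1598 * 100 / 10000 = 15.98 cm

15.98 cm


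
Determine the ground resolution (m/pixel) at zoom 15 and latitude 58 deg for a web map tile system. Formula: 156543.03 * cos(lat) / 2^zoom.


res = 156543.03 * cos(58) / 2^15 = 156543.03 * 0.52991926 / 32768 = 2.53 m/pixel

2.53 m/pixel


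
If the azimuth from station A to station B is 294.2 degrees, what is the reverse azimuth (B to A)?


back azimuth = (294.2 + 180) mod 360 = 114.2 degrees

114.2 degrees


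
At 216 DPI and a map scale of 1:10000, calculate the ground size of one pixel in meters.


pixel_cm = 2.54 / 216 ≈ 0.011759 cm
ground = pixel_cm * 10000 / 100 = 2.54 * 10000 / (216 * 100) = 25400 / 21600 ≈ 1.18 m

1.18 m


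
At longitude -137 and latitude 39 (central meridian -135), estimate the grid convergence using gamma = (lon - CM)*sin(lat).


gamma = (-137 - -135) * sin(39) = -2 * 0.62932 = -1.259 degrees

-1.259 degrees


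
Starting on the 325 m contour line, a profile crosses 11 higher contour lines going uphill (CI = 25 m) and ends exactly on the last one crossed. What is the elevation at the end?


elevation = 325 + 11 * 25 = 600 m

600 m


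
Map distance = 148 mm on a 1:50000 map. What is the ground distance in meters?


ground = 148 mm * 50000 / 1000 = 7400.0 m

7400.0 m


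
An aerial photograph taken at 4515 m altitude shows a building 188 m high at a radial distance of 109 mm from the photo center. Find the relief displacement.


d = h * r / H = 188 * 109 / 4515 = 4.54 mm

4.54 mm


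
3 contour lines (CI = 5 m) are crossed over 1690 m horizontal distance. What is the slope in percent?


elevation change = 3 * 5 = 15 m
slope = 15 / 1690 * 100 = 0.9%

0.9%


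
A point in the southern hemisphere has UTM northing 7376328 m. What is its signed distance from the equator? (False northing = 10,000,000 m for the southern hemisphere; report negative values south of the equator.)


For southern: actual = 7376328 - 10000000 = -2623672 m

-2623672 m


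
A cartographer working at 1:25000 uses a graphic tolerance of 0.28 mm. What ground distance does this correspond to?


ground = 0.28 mm * 25000 / 1000 = 7.0 m

7.0 m


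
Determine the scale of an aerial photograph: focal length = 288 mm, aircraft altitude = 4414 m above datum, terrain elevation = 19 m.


scale = f / (H - h) = 288 mm / 4395 m = 288 / 4395000 = 1:15260

1:15260


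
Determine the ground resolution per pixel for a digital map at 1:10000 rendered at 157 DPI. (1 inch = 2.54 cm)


pixel_cm = 2.54 / 157 ≈ 0.016178 cm
ground = pixel_cm * 10000 / 100 = 2.54 * 10000 / (157 * 100) = 25400 / 15700 ≈ 1.62 m

1.62 m


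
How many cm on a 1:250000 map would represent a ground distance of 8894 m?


map_cm = 8894 * 100 / 250000 = 3.5576 cm ≈ 3.56 cm

3.56 cm


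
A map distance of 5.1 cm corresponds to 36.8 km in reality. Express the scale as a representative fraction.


ground = 36.8 km = 3680000 cm; RF denominator = ground / map = 3680000 / 5.1 ≈ 721569; RF = 1:721569

1:721569


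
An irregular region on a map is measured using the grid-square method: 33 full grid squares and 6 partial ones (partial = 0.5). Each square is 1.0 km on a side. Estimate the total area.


effective squares = 33 + 6 * 0.5 = 36.0
area = 36.0 * 1.0 = 36.0 km^2

36.0 km^2


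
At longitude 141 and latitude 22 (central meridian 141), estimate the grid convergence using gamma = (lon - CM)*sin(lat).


gamma = (141 - 141) * sin(22) = 0 * 0.374607 = 0.0 degrees

0.0 degrees


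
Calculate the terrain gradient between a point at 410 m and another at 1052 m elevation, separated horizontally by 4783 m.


gradient = (1052 - 410) / 4783 = 642 / 4783 = 0.1342

0.1342


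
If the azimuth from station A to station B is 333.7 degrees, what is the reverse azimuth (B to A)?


back azimuth = (333.7 + 180) mod 360 = 153.7 degrees

153.7 degrees


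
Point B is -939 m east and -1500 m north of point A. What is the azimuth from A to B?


az = atan2(-939, -1500) = -148.0 deg
adjusted to 0-360: 212.0 degrees

212.0 degrees


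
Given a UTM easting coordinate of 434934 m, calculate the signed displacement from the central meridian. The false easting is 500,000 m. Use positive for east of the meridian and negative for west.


displacement = 434934 - 500000 = -65066 m

-65066 m


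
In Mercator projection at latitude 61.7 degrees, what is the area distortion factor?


area_distortion = 1/cos^2(61.7) = 4.449

4.449


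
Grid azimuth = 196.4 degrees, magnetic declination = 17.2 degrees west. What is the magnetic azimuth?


magnetic azimuth = grid azimuth - declination (east +ve)
mag_az = 196.4 - -17.2 = 213.6 degrees

213.6 degrees


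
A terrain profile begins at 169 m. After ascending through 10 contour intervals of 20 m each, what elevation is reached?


elevation = 169 + 10 * 20 = 369 m

369 m


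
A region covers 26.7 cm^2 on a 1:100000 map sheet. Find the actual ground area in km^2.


ground_area = 26.7 * (100000/100)^2 = 26700000.0 m^2 = 26.7 km^2

26.7 km^2


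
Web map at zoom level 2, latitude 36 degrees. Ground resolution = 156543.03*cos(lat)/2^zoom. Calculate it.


res = 156543.03 * cos(36) / 2^2 = 156543.03 * 0.80901699 / 4 = 31661.49 m/pixel

31661.49 m/pixel


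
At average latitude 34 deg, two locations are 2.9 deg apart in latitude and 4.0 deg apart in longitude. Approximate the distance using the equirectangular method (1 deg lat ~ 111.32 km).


dlat_km = 2.9 * 111.32 = 322.828
dlon_km = 4.0 * 111.32 * cos(34) ≈ 369.154
dist = sqrt(322.828^2 + 369.154^2) ≈ 490.4 km

490.4 km


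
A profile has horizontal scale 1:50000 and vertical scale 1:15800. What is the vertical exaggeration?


VE = horizontal_scale / vertical_scale = 50000 / 15800 ≈ 3.2

3.2x


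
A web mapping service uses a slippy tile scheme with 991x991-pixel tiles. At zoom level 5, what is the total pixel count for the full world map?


tiles per axis = 2^5 = 32
total tiles = 32^2 = 1024
pixels per axis = 32 * 991 = 31712
total pixels = 31712^2 = 1005650944

1005650944 pixels


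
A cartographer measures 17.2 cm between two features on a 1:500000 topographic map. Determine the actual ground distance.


ground = 17.2 cm * 500000 / 100 = 86000.0 m = 86.0 km

86.0 km


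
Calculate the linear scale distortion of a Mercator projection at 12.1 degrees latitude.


SF = 1 / cos(12.1) = 1 / 0.977783 = 1.023

1.023


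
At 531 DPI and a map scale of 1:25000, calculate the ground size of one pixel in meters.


pixel_cm = 2.54 / 531 ≈ 0.004783 cm
ground = pixel_cm * 25000 / 100 = 2.54 * 25000 / (531 * 100) = 63500 / 53100 ≈ 1.2 m

1.2 m


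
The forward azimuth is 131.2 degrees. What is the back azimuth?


back azimuth = (131.2 + 180) mod 360 = 311.2 degrees

311.2 degrees


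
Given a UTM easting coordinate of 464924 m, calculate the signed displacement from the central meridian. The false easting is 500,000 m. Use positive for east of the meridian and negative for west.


displacement = 464924 - 500000 = -35076 m

-35076 m


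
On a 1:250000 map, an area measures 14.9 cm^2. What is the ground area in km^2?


ground_area = 14.9 * (250000/100)^2 = 93125000.0 m^2 = 93.125 km^2

93.125 km^2


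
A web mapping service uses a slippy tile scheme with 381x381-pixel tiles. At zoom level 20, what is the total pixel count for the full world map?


tiles per axis = 2^20 = 1048576
total tiles = 1048576^2 = 1099511627776
pixels per axis = 1048576 * 381 = 399507456
total pixels = 399507456^2 = 159606207399591936

159606207399591936 pixels


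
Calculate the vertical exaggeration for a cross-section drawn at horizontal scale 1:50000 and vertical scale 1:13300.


VE = horizontal_scale / vertical_scale = 50000 / 13300 ≈ 3.8

3.8x


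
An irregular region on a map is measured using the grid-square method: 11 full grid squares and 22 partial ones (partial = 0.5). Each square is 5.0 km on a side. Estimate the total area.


effective squares = 11 + 22 * 0.5 = 22.0
area = 22.0 * 25.0 = 550.0 km^2

550.0 km^2


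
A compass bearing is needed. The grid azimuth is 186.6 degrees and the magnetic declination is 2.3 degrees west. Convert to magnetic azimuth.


magnetic azimuth = grid azimuth - declination (east +ve)
mag_az = 186.6 - -2.3 = 188.9 degrees

188.9 degrees


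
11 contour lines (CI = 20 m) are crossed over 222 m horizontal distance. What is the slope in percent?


elevation change = 11 * 20 = 220 m
slope = 220 / 222 * 100 = 99.1%

99.1%


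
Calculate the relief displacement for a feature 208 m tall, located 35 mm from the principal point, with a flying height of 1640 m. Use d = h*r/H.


d = h * r / H = 208 * 35 / 1640 = 4.44 mm

4.44 mm


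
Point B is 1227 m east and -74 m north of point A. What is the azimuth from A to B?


az = atan2(1227, -74) = 93.5 deg
adjusted to 0-360: 93.5 degrees

93.5 degrees


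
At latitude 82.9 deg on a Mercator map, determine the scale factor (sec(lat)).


SF = 1 / cos(82.9) = 1 / 0.123601 = 8.091

8.091


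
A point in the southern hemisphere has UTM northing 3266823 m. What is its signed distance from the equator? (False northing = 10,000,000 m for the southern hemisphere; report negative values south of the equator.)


For southern: actual = 3266823 - 10000000 = -6733177 m

-6733177 m


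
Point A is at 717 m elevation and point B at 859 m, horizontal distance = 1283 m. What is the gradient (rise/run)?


gradient = (859 - 717) / 1283 = 142 / 1283 = 0.1107

0.1107


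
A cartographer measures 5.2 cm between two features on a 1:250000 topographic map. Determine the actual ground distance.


ground = 5.2 cm * 250000 / 100 = 13000.0 m = 13.0 km

13.0 km


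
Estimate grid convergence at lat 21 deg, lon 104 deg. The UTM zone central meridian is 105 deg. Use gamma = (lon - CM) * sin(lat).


gamma = (104 - 105) * sin(21) = -1 * 0.358368 = -0.358 degrees

-0.358 degrees


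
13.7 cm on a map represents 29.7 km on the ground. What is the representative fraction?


ground = 29.7 km = 2970000 cm; RF denominator = ground / map = 2970000 / 13.7 ≈ 216788; RF = 1:216788

1:216788


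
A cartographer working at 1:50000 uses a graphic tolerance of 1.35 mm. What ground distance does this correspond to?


ground = 1.35 mm * 50000 / 1000 = 67.5 m

67.5 m


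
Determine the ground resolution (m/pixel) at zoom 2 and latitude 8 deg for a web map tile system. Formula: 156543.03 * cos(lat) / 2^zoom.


res = 156543.03 * cos(8) / 2^2 = 156543.03 * 0.99026807 / 4 = 38754.89 m/pixel

38754.89 m/pixel


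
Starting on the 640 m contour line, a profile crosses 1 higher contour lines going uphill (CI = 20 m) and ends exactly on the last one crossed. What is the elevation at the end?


elevation = 640 + 1 * 20 = 660 m

660 m


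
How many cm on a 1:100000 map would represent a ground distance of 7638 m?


map_cm = 7638 * 100 / 100000 = 7.638 cm ≈ 7.64 cm

7.64 cm


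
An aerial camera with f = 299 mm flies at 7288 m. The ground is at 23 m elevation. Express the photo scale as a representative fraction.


scale = f / (H - h) = 299 mm / 7265 m = 299 / 7265000 = 1:24298

1:24298


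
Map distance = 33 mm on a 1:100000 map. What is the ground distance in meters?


ground = 33 mm * 100000 / 1000 = 3300.0 m

3300.0 m


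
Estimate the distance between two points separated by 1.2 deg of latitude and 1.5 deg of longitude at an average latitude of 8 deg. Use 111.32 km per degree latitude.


dlat_km = 1.2 * 111.32 = 133.584
dlon_km = 1.5 * 111.32 * cos(8) ≈ 165.355
dist = sqrt(133.584^2 + 165.355^2) ≈ 212.6 km

212.6 km


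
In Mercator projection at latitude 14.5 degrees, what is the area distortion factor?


area_distortion = 1/cos^2(14.5) = 1.067

1.067


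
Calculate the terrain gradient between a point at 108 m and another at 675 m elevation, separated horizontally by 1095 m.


gradient = (675 - 108) / 1095 = 567 / 1095 = 0.5178

0.5178


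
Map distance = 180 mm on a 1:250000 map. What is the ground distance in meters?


ground = 180 mm * 250000 / 1000 = 45000.0 m

45000.0 m


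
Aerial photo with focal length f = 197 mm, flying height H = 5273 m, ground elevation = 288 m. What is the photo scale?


scale = f / (H - h) = 197 mm / 4985 m = 197 / 4985000 = 1:25305

1:25305


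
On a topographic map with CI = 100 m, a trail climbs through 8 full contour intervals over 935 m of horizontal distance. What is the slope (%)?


elevation change = 8 * 100 = 800 m
slope = 800 / 935 * 100 = 85.6%

85.6%


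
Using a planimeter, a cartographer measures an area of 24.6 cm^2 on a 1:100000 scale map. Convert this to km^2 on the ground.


ground_area = 24.6 * (100000/100)^2 = 24600000.0 m^2 = 24.6 km^2

24.6 km^2


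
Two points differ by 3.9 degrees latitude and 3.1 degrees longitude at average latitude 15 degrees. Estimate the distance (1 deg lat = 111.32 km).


dlat_km = 3.9 * 111.32 = 434.148
dlon_km = 3.1 * 111.32 * cos(15) ≈ 333.333
dist = sqrt(434.148^2 + 333.333^2) ≈ 547.4 km

547.4 km


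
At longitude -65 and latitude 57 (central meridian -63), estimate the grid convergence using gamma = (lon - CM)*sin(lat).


gamma = (-65 - -63) * sin(57) = -2 * 0.838671 = -1.677 degrees

-1.677 degrees


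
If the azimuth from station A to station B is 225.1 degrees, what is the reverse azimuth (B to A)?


back azimuth = (225.1 + 180) mod 360 = 45.1 degrees

45.1 degrees


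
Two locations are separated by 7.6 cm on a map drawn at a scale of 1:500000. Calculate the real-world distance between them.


ground = 7.6 cm * 500000 / 100 = 38000.0 m = 38.0 km

38.0 km


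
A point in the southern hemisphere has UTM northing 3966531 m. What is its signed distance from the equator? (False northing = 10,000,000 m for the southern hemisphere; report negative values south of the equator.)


For southern: actual = 3966531 - 10000000 = -6033469 m

-6033469 m


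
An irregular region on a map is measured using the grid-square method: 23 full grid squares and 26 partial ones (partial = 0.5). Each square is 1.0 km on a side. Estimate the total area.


effective squares = 23 + 26 * 0.5 = 36.0
area = 36.0 * 1.0 = 36.0 km^2

36.0 km^2


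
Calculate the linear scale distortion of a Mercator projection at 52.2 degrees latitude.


SF = 1 / cos(52.2) = 1 / 0.612907 = 1.632

1.632


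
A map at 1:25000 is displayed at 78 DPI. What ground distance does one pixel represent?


pixel_cm = 2.54 / 78 ≈ 0.032564 cm
ground = pixel_cm * 25000 / 100 = 2.54 * 25000 / (78 * 100) = 63500 / 7800 ≈ 8.14 m

8.14 m


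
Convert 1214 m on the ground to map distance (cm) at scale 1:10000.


map_cm = 1214 * 100 / 10000 = 12.14 cm

12.14 cm


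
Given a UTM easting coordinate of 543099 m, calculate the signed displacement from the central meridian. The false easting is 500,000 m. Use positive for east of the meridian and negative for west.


displacement = 543099 - 500000 = 43099 m

43099 m


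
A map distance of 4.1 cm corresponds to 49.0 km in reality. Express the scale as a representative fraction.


ground = 49.0 km = 4900000 cm; RF denominator = ground / map = 4900000 / 4.1 ≈ 1195122; RF = 1:1195122

1:1195122


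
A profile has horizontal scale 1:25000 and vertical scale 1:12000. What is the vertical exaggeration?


VE = horizontal_scale / vertical_scale = 25000 / 12000 ≈ 2.1

2.1x


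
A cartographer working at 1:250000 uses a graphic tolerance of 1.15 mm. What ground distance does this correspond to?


ground = 1.15 mm * 250000 / 1000 = 287.5 m

287.5 m


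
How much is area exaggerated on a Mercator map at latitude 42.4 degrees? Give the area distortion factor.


area_distortion = 1/cos^2(42.4) = 1.834

1.834


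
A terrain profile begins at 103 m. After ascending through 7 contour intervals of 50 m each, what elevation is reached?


elevation = 103 + 7 * 50 = 453 m

453 m


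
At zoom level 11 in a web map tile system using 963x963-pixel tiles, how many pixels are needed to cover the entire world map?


tiles per axis = 2^11 = 2048
total tiles = 2048^2 = 4194304
pixels per axis = 2048 * 963 = 1972224
total pixels = 1972224^2 = 3889667506176

3889667506176 pixels


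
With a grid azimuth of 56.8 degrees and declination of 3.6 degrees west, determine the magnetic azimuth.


magnetic azimuth = grid azimuth - declination (east +ve)
mag_az = 56.8 - -3.6 = 60.4 degrees

60.4 degrees
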